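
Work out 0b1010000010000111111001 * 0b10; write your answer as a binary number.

0b10100000100001111110010

Multiply each base-2 digit by 2, carrying:
  1×2 = 2 → write 0 carry 1
  0×2+1 = 1 → write 1
  0×2 = 0 → write 0
  1×2 = 2 → write 0 carry 1
  1×2+1 = 3 → write 1 carry 1
  1×2+1 = 3 → write 1 carry 1
  1×2+1 = 3 → write 1 carry 1
  1×2+1 = 3 → write 1 carry 1
  1×2+1 = 3 → write 1 carry 1
  0×2+1 = 1 → write 1
  0×2 = 0 → write 0
  0×2 = 0 → write 0
  0×2 = 0 → write 0
  1×2 = 2 → write 0 carry 1
  0×2+1 = 1 → write 1
  0×2 = 0 → write 0
  0×2 = 0 → write 0
  0×2 = 0 → write 0
  0×2 = 0 → write 0
  1×2 = 2 → write 0 carry 1
  0×2+1 = 1 → write 1
  1×2 = 2 → write 0 carry 1
  remaining carry: 1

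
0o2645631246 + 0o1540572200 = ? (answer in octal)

0o4406423446

Add column by column in base 8, right to left:
  6+0 = 6
  4+0 = 4
  2+2 = 4
  1+2 = 3
  3+7 = 2 carry 1
  6+5+1 = 4 carry 1
  5+0+1 = 6
  4+4 = 0 carry 1
  6+5+1 = 4 carry 1
  2+1+1 = 4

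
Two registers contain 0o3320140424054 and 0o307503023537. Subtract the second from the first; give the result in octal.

Subtract column by column in base 8:
  4-7 → 5 (borrow)
  5-3-1 → 1
  0-5 → 3 (borrow)
  4-3-1 → 0
  2-2 → 0
  4-0 → 4
  0-3 → 5 (borrow)
  4-0-1 → 3
  1-5 → 4 (borrow)
  0-7-1 → 0 (borrow)
  2-0-1 → 1
  3-3 → 0
  3-0 → 3

0o3010435400315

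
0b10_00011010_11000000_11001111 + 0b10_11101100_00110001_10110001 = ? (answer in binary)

Add column by column in base 2, right to left:
  1+1 = 0 carry 1
  1+0+1 = 0 carry 1
  1+0+1 = 0 carry 1
  1+0+1 = 0 carry 1
  0+1+1 = 0 carry 1
  0+1+1 = 0 carry 1
  1+0+1 = 0 carry 1
  1+1+1 = 1 carry 1
  0+1+1 = 0 carry 1
  0+0+1 = 1
  0+0 = 0
  0+0 = 0
  0+1 = 1
  0+1 = 1
  1+0 = 1
  1+0 = 1
  0+0 = 0
  1+0 = 1
  0+1 = 1
  1+1 = 0 carry 1
  1+0+1 = 0 carry 1
  0+1+1 = 0 carry 1
  0+1+1 = 0 carry 1
  0+1+1 = 0 carry 1
  0+0+1 = 1
  1+1 = 0 carry 1
  final carry 1

0b101000001101111001010000000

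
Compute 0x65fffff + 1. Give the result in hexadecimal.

0x6600000

The trailing 5 digits are F (max in base 16), so adding 1 cascades: they roll to 0 and the next digit up increments.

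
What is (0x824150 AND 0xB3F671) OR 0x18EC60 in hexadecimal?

0x824150 AND 0xB3F671 = 0x824050.
Then OR with 0x18EC60.

0x9AEC70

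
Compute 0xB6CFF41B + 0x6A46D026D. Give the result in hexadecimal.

0x75B3CF688

Add column by column in base 16, right to left:
  B+D = 8 carry 1
  1+6+1 = 8
  4+2 = 6
  F+0 = F
  F+D = C carry 1
  C+6+1 = 3 carry 1
  6+4+1 = B
  B+A = 5 carry 1
  0+6+1 = 7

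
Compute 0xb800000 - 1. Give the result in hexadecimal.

0xb7fffff

The trailing 5 digits are 0, so subtracting 1 borrows through: they become F and the next digit up decrements.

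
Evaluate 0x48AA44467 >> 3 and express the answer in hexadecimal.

0x9154888C

3 bits is not a whole number of base-16 digits; in binary: 10010001010101001000100010001100111 >> 3 = 10010001010101001000100010001100.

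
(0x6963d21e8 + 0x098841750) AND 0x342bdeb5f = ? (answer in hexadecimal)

0x302812918

Add column by column in base 16, right to left:
  8+0 = 8
  e+5 = 3 carry 1
  1+7+1 = 9
  2+1 = 3
  d+4 = 1 carry 1
  3+8+1 = c
  6+8 = e
  9+9 = 2 carry 1
  6+0+1 = 7
Sum = 0x72ec13938; now AND with 0x342bdeb5f:
  7&3=3, 2&4=0, e&2=2, c&b=8, 1&d=1, 3&e=2, 9&b=9, 3&5=1, 8&f=8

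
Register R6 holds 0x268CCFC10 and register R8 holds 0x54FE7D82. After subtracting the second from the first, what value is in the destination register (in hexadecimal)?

Subtract column by column in base 16:
  0-2 → E (borrow)
  1-8-1 → 8 (borrow)
  C-D-1 → E (borrow)
  F-7-1 → 7
  C-E → E (borrow)
  C-F-1 → C (borrow)
  8-4-1 → 3
  6-5 → 1
  2-0 → 2

0x213CE7E8E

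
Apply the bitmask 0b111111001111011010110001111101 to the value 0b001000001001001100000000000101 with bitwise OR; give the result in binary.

OR bit by bit (1 where either bit is 1):
  001000001001001100000000000101
| 111111001111011010110001111101
= 111111001111011110110001111101

0b111111001111011110110001111101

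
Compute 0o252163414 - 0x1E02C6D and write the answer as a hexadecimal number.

0xC8BA9F

0o252163414 = 0x2A8E70C in hexadecimal.
Subtract column by column in base 16:
  C-D → F (borrow)
  0-6-1 → 9 (borrow)
  7-C-1 → A (borrow)
  E-2-1 → B
  8-0 → 8
  A-E → C (borrow)
  2-1-1 → 0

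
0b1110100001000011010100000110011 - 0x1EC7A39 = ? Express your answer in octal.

0b1110100001000011010100000110011 = 0o16410324063 in octal.
0x1EC7A39 = 0o173075071 in octal.
Subtract column by column in base 8:
  3-1 → 2
  6-7 → 7 (borrow)
  0-0-1 → 7 (borrow)
  4-5-1 → 6 (borrow)
  2-7-1 → 2 (borrow)
  3-0-1 → 2
  0-3 → 5 (borrow)
  1-7-1 → 1 (borrow)
  4-1-1 → 2
  6-0 → 6
  1-0 → 1

0o16215226772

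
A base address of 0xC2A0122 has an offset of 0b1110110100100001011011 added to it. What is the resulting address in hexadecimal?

0xC65497D

0b1110110100100001011011 = 0x3B485B in hexadecimal.
Add column by column in base 16, right to left:
  2+B = D
  2+5 = 7
  1+8 = 9
  0+4 = 4
  A+B = 5 carry 1
  2+3+1 = 6
  C+0 = C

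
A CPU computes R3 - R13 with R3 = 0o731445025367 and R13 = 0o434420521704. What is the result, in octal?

Subtract column by column in base 8:
  7-4 → 3
  6-0 → 6
  3-7 → 4 (borrow)
  5-1-1 → 3
  2-2 → 0
  0-5 → 3 (borrow)
  5-0-1 → 4
  4-2 → 2
  4-4 → 0
  1-4 → 5 (borrow)
  3-3-1 → 7 (borrow)
  7-4-1 → 2

0o275024303463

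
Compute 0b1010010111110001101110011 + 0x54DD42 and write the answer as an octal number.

0b1010010111110001101110011 = 0o122761563 in octal.
0x54DD42 = 0o25156502 in octal.
Add column by column in base 8, right to left:
  3+2 = 5
  6+0 = 6
  5+5 = 2 carry 1
  1+6+1 = 0 carry 1
  6+5+1 = 4 carry 1
  7+1+1 = 1 carry 1
  2+5+1 = 0 carry 1
  2+2+1 = 5
  1+0 = 1

0o150140265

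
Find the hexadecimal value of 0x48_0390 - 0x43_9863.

Subtract column by column in base 16:
  0-3 → D (borrow)
  9-6-1 → 2
  3-8 → B (borrow)
  0-9-1 → 6 (borrow)
  8-3-1 → 4
  4-4 → 0

0x46B2D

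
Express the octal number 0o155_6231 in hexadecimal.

Each octal digit is 3 bits: 1=001 5=101 5=101 6=110 2=010 3=011 1=001.
Group the bits into nibbles: 0110 1101 1100 1001 1001 → 6DC99.

0x6DC99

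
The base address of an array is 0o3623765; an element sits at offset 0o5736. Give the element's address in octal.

0o3631723

Add column by column in base 8, right to left:
  5+6 = 3 carry 1
  6+3+1 = 2 carry 1
  7+7+1 = 7 carry 1
  3+5+1 = 1 carry 1
  2+0+1 = 3
  6+0 = 6
  3+0 = 3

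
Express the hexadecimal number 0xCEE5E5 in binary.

0b110011101110010111100101

Expand each hex digit to 4 bits: C=1100 E=1110 E=1110 5=0101 E=1110 5=0101.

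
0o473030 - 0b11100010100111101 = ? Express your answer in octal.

0b11100010100111101 = 0o342475 in octal.
Subtract column by column in base 8:
  0-5 → 3 (borrow)
  3-7-1 → 3 (borrow)
  0-4-1 → 3 (borrow)
  3-2-1 → 0
  7-4 → 3
  4-3 → 1

0o130333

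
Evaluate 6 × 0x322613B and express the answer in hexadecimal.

0x12CE4762

Multiply each base-16 digit by 6, carrying:
  B×6 = 66 → write 2 carry 4
  3×6+4 = 22 → write 6 carry 1
  1×6+1 = 7 → write 7
  6×6 = 36 → write 4 carry 2
  2×6+2 = 14 → write E
  2×6 = 12 → write C
  3×6 = 18 → write 2 carry 1
  remaining carry: 1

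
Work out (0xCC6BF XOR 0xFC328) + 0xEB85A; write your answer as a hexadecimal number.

First 0xCC6BF XOR 0xFC328 = 0x30597.
Add column by column in base 16, right to left:
  7+A = 1 carry 1
  9+5+1 = F
  5+8 = D
  0+B = B
  3+E = 1 carry 1
  final carry 1

0x11BDF1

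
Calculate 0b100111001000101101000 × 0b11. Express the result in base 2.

Multiply each base-2 digit by 3, carrying:
  0×3 = 0 → write 0
  0×3 = 0 → write 0
  0×3 = 0 → write 0
  1×3 = 3 → write 1 carry 1
  0×3+1 = 1 → write 1
  1×3 = 3 → write 1 carry 1
  1×3+1 = 4 → write 0 carry 2
  0×3+2 = 2 → write 0 carry 1
  1×3+1 = 4 → write 0 carry 2
  0×3+2 = 2 → write 0 carry 1
  0×3+1 = 1 → write 1
  0×3 = 0 → write 0
  1×3 = 3 → write 1 carry 1
  0×3+1 = 1 → write 1
  0×3 = 0 → write 0
  1×3 = 3 → write 1 carry 1
  1×3+1 = 4 → write 0 carry 2
  1×3+2 = 5 → write 1 carry 2
  0×3+2 = 2 → write 0 carry 1
  0×3+1 = 1 → write 1
  1×3 = 3 → write 1 carry 1
  remaining carry: 1

0b1110101011010000111000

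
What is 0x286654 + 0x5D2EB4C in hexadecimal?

Add column by column in base 16, right to left:
  4+C = 0 carry 1
  5+4+1 = A
  6+B = 1 carry 1
  6+E+1 = 5 carry 1
  8+2+1 = B
  2+D = F
  0+5 = 5

0x5FB51A0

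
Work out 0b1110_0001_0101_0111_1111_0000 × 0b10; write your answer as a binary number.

Multiply each base-2 digit by 2, carrying:
  0×2 = 0 → write 0
  0×2 = 0 → write 0
  0×2 = 0 → write 0
  0×2 = 0 → write 0
  1×2 = 2 → write 0 carry 1
  1×2+1 = 3 → write 1 carry 1
  1×2+1 = 3 → write 1 carry 1
  1×2+1 = 3 → write 1 carry 1
  1×2+1 = 3 → write 1 carry 1
  1×2+1 = 3 → write 1 carry 1
  1×2+1 = 3 → write 1 carry 1
  0×2+1 = 1 → write 1
  1×2 = 2 → write 0 carry 1
  0×2+1 = 1 → write 1
  1×2 = 2 → write 0 carry 1
  0×2+1 = 1 → write 1
  1×2 = 2 → write 0 carry 1
  0×2+1 = 1 → write 1
  0×2 = 0 → write 0
  0×2 = 0 → write 0
  0×2 = 0 → write 0
  1×2 = 2 → write 0 carry 1
  1×2+1 = 3 → write 1 carry 1
  1×2+1 = 3 → write 1 carry 1
  remaining carry: 1

0b1110000101010111111100000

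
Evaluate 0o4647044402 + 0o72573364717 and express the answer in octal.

Add column by column in base 8, right to left:
  2+7 = 1 carry 1
  0+1+1 = 2
  4+7 = 3 carry 1
  4+4+1 = 1 carry 1
  4+6+1 = 3 carry 1
  0+3+1 = 4
  7+3 = 2 carry 1
  4+7+1 = 4 carry 1
  6+5+1 = 4 carry 1
  4+2+1 = 7
  0+7 = 7

0o77442431321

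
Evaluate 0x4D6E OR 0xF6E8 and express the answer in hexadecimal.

0xFFEE

OR each hex digit independently (no carries):
  4|F=F, D|6=F, 6|E=E, E|8=E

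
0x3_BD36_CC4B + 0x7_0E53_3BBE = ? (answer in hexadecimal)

Add column by column in base 16, right to left:
  B+E = 9 carry 1
  4+B+1 = 0 carry 1
  C+B+1 = 8 carry 1
  C+3+1 = 0 carry 1
  6+3+1 = A
  3+5 = 8
  D+E = B carry 1
  B+0+1 = C
  3+7 = A

0xACB8A0809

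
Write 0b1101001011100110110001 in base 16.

Group the bits into nibbles: 0011 0100 1011 1001 1011 0001 → 34B9B1.

0x34B9B1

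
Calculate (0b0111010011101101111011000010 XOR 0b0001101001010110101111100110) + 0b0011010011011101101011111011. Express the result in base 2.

First 0b0111010011101101111011000010 XOR 0b0001101001010110101111100110 = 0b0110111010111011010100100100.
Add column by column in base 2, right to left:
  0+1 = 1
  0+1 = 1
  1+0 = 1
  0+1 = 1
  0+1 = 1
  1+1 = 0 carry 1
  0+1+1 = 0 carry 1
  0+1+1 = 0 carry 1
  1+0+1 = 0 carry 1
  0+1+1 = 0 carry 1
  1+0+1 = 0 carry 1
  0+1+1 = 0 carry 1
  1+1+1 = 1 carry 1
  1+0+1 = 0 carry 1
  0+1+1 = 0 carry 1
  1+1+1 = 1 carry 1
  1+1+1 = 1 carry 1
  1+0+1 = 0 carry 1
  0+1+1 = 0 carry 1
  1+1+1 = 1 carry 1
  0+0+1 = 1
  1+0 = 1
  1+1 = 0 carry 1
  1+0+1 = 0 carry 1
  0+1+1 = 0 carry 1
  1+1+1 = 1 carry 1
  1+0+1 = 0 carry 1
  final carry 1

0b1010001110011001000000011111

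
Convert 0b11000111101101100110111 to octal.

0o30755467

Group the bits in threes: 011 000 111 101 101 100 110 111 → 30755467.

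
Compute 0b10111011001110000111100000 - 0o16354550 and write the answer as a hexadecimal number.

0b10111011001110000111100000 = 0x2ECE1E0 in hexadecimal.
0o16354550 = 0x39D968 in hexadecimal.
Subtract column by column in base 16:
  0-8 → 8 (borrow)
  E-6-1 → 7
  1-9 → 8 (borrow)
  E-D-1 → 0
  C-9 → 3
  E-3 → B
  2-0 → 2

0x2B30878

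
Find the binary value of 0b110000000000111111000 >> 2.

0b1100000000001111110

Right shift by 2: drop the 2 least-significant bits.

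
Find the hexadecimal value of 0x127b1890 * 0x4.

Multiply each base-16 digit by 4, carrying:
  0×4 = 0 → write 0
  9×4 = 36 → write 4 carry 2
  8×4+2 = 34 → write 2 carry 2
  1×4+2 = 6 → write 6
  b×4 = 44 → write c carry 2
  7×4+2 = 30 → write e carry 1
  2×4+1 = 9 → write 9
  1×4 = 4 → write 4

0x49ec6240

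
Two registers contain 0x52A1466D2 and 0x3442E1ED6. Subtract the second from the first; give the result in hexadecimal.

Subtract column by column in base 16:
  2-6 → C (borrow)
  D-D-1 → F (borrow)
  6-E-1 → 7 (borrow)
  6-1-1 → 4
  4-E → 6 (borrow)
  1-2-1 → E (borrow)
  A-4-1 → 5
  2-4 → E (borrow)
  5-3-1 → 1

0x1E5E647FC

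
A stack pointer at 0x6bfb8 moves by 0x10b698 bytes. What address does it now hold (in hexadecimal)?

Add column by column in base 16, right to left:
  8+8 = 0 carry 1
  b+9+1 = 5 carry 1
  f+6+1 = 6 carry 1
  b+b+1 = 7 carry 1
  6+0+1 = 7
  0+1 = 1

0x177650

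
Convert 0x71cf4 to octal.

0o1616364

Expand each hex digit to 4 bits: 7=0111 1=0001 c=1100 f=1111 4=0100.
Group the bits in threes: 001 110 001 110 011 110 100 → 1616364.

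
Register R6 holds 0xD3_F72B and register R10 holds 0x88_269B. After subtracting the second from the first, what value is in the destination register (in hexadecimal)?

Subtract column by column in base 16:
  B-B → 0
  2-9 → 9 (borrow)
  7-6-1 → 0
  F-2 → D
  3-8 → B (borrow)
  D-8-1 → 4

0x4BD090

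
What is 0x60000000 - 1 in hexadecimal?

0x5fffffff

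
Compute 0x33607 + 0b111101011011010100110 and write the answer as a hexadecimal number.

0x21ECAD

0b111101011011010100110 = 0x1EB6A6 in hexadecimal.
Add column by column in base 16, right to left:
  7+6 = D
  0+A = A
  6+6 = C
  3+B = E
  3+E = 1 carry 1
  0+1+1 = 2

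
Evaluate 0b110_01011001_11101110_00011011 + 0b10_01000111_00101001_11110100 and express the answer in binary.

0b1000101000010001100000001111

Add column by column in base 2, right to left:
  1+0 = 1
  1+0 = 1
  0+1 = 1
  1+0 = 1
  1+1 = 0 carry 1
  0+1+1 = 0 carry 1
  0+1+1 = 0 carry 1
  0+1+1 = 0 carry 1
  0+1+1 = 0 carry 1
  1+0+1 = 0 carry 1
  1+0+1 = 0 carry 1
  1+1+1 = 1 carry 1
  0+0+1 = 1
  1+1 = 0 carry 1
  1+0+1 = 0 carry 1
  1+0+1 = 0 carry 1
  1+1+1 = 1 carry 1
  0+1+1 = 0 carry 1
  0+1+1 = 0 carry 1
  1+0+1 = 0 carry 1
  1+0+1 = 0 carry 1
  0+0+1 = 1
  1+1 = 0 carry 1
  0+0+1 = 1
  0+0 = 0
  1+1 = 0 carry 1
  1+0+1 = 0 carry 1
  final carry 1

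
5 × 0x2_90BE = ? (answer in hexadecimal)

0xCD3B6

Multiply each base-16 digit by 5, carrying:
  E×5 = 70 → write 6 carry 4
  B×5+4 = 59 → write B carry 3
  0×5+3 = 3 → write 3
  9×5 = 45 → write D carry 2
  2×5+2 = 12 → write C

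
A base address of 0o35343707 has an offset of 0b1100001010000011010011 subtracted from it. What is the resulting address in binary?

0o35343707 = 0b11101011100011111000111 in binary.
Subtract column by column in base 2:
  1-1 → 0
  1-1 → 0
  1-0 → 1
  0-0 → 0
  0-1 → 1 (borrow)
  0-0-1 → 1 (borrow)
  1-1-1 → 1 (borrow)
  1-1-1 → 1 (borrow)
  1-0-1 → 0
  1-0 → 1
  1-0 → 1
  0-0 → 0
  0-0 → 0
  0-1 → 1 (borrow)
  1-0-1 → 0
  1-1 → 0
  1-0 → 1
  0-0 → 0
  1-0 → 1
  0-0 → 0
  1-1 → 0
  1-1 → 0
  1-0 → 1

0b10001010010011011110100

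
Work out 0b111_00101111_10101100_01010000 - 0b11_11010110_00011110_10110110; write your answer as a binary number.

Subtract column by column in base 2:
  0-0 → 0
  0-1 → 1 (borrow)
  0-1-1 → 0 (borrow)
  0-0-1 → 1 (borrow)
  1-1-1 → 1 (borrow)
  0-1-1 → 0 (borrow)
  1-0-1 → 0
  0-1 → 1 (borrow)
  0-0-1 → 1 (borrow)
  0-1-1 → 0 (borrow)
  1-1-1 → 1 (borrow)
  1-1-1 → 1 (borrow)
  0-1-1 → 0 (borrow)
  1-0-1 → 0
  0-0 → 0
  1-0 → 1
  1-0 → 1
  1-1 → 0
  1-1 → 0
  1-0 → 1
  0-1 → 1 (borrow)
  1-0-1 → 0
  0-1 → 1 (borrow)
  0-1-1 → 0 (borrow)
  1-1-1 → 1 (borrow)
  1-1-1 → 1 (borrow)
  1-0-1 → 0

0b11010110011000110110011010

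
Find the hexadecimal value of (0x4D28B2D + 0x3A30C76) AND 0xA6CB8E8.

0x86490A0

Add column by column in base 16, right to left:
  D+6 = 3 carry 1
  2+7+1 = A
  B+C = 7 carry 1
  8+0+1 = 9
  2+3 = 5
  D+A = 7 carry 1
  4+3+1 = 8
Sum = 0x87597A3; now AND with 0xA6CB8E8:
  8&A=8, 7&6=6, 5&C=4, 9&B=9, 7&8=0, A&E=A, 3&8=0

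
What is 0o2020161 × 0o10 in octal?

0o20201610

Multiply each base-8 digit by 8, carrying:
  1×8 = 8 → write 0 carry 1
  6×8+1 = 49 → write 1 carry 6
  1×8+6 = 14 → write 6 carry 1
  0×8+1 = 1 → write 1
  2×8 = 16 → write 0 carry 2
  0×8+2 = 2 → write 2
  2×8 = 16 → write 0 carry 2
  remaining carry: 2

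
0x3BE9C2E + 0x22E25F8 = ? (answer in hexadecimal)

Add column by column in base 16, right to left:
  E+8 = 6 carry 1
  2+F+1 = 2 carry 1
  C+5+1 = 2 carry 1
  9+2+1 = C
  E+E = C carry 1
  B+2+1 = E
  3+2 = 5

0x5ECC226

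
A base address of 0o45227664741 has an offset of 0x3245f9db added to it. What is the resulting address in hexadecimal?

0x15ca563bc

0o45227664741 = 0x12a5f69e1 in hexadecimal.
Add column by column in base 16, right to left:
  1+b = c
  e+d = b carry 1
  9+9+1 = 3 carry 1
  6+f+1 = 6 carry 1
  f+5+1 = 5 carry 1
  5+4+1 = a
  a+2 = c
  2+3 = 5
  1+0 = 1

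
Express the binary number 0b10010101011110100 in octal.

Group the bits in threes: 010 010 101 011 110 100 → 225364.

0o225364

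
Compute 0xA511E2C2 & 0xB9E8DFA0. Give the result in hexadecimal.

0xA100C280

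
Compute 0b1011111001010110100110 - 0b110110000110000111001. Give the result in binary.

0b101001000100101101101

Subtract column by column in base 2:
  0-1 → 1 (borrow)
  1-0-1 → 0
  1-0 → 1
  0-1 → 1 (borrow)
  0-1-1 → 0 (borrow)
  1-1-1 → 1 (borrow)
  0-0-1 → 1 (borrow)
  1-0-1 → 0
  1-0 → 1
  0-0 → 0
  1-1 → 0
  0-1 → 1 (borrow)
  1-0-1 → 0
  0-0 → 0
  0-0 → 0
  1-0 → 1
  1-1 → 0
  1-1 → 0
  1-0 → 1
  1-1 → 0
  0-1 → 1 (borrow)
  1-0-1 → 0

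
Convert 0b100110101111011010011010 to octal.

Group the bits in threes: 100 110 101 111 011 010 011 010 → 46573232.

0o46573232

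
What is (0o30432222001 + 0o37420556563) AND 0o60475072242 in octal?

0o60051000040

Add column by column in base 8, right to left:
  1+3 = 4
  0+6 = 6
  0+5 = 5
  2+6 = 0 carry 1
  2+5+1 = 0 carry 1
  2+5+1 = 0 carry 1
  2+0+1 = 3
  3+2 = 5
  4+4 = 0 carry 1
  0+7+1 = 0 carry 1
  3+3+1 = 7
Sum = 0o70053000564; now AND with 0o60475072242:
  7&6=6, 0&0=0, 0&4=0, 5&7=5, 3&5=1, 0&0=0, 0&7=0, 0&2=0, 5&2=0, 6&4=4, 4&2=0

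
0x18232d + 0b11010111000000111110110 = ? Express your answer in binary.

0x18232d = 0b110000010001100101101 in binary.
Add column by column in base 2, right to left:
  1+0 = 1
  0+1 = 1
  1+1 = 0 carry 1
  1+0+1 = 0 carry 1
  0+1+1 = 0 carry 1
  1+1+1 = 1 carry 1
  0+1+1 = 0 carry 1
  0+1+1 = 0 carry 1
  1+1+1 = 1 carry 1
  1+0+1 = 0 carry 1
  0+0+1 = 1
  0+0 = 0
  0+0 = 0
  1+0 = 1
  0+0 = 0
  0+1 = 1
  0+1 = 1
  0+1 = 1
  0+0 = 0
  1+1 = 0 carry 1
  1+0+1 = 0 carry 1
  0+1+1 = 0 carry 1
  0+1+1 = 0 carry 1
  final carry 1

0b100000111010010100100011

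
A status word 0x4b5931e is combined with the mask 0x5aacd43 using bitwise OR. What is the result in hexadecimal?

0x5bfdf5f

OR each hex digit independently (no carries):
  4|5=5, b|a=b, 5|a=f, 9|c=d, 3|d=f, 1|4=5, e|3=f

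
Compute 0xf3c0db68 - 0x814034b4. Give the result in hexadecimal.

0x7280a6b4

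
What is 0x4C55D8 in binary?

0b10011000101010111011000

Expand each hex digit to 4 bits: 4=0100 C=1100 5=0101 5=0101 D=1101 8=1000.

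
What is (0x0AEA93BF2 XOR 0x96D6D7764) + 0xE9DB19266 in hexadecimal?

First 0x0AEA93BF2 XOR 0x96D6D7764 = 0x9C3C44C96.
Add column by column in base 16, right to left:
  6+6 = C
  9+6 = F
  C+2 = E
  4+9 = D
  4+1 = 5
  C+B = 7 carry 1
  3+D+1 = 1 carry 1
  C+9+1 = 6 carry 1
  9+E+1 = 8 carry 1
  final carry 1

0x186175DEFC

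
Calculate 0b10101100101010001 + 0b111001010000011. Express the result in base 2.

0b11100101111010100

Add column by column in base 2, right to left:
  1+1 = 0 carry 1
  0+1+1 = 0 carry 1
  0+0+1 = 1
  0+0 = 0
  1+0 = 1
  0+0 = 0
  1+0 = 1
  0+1 = 1
  1+0 = 1
  0+1 = 1
  0+0 = 0
  1+0 = 1
  1+1 = 0 carry 1
  0+1+1 = 0 carry 1
  1+1+1 = 1 carry 1
  0+0+1 = 1
  1+0 = 1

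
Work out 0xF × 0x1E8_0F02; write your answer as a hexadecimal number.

Multiply each base-16 digit by 15, carrying:
  2×15 = 30 → write E carry 1
  0×15+1 = 1 → write 1
  F×15 = 225 → write 1 carry 14
  0×15+14 = 14 → write E
  8×15 = 120 → write 8 carry 7
  E×15+7 = 217 → write 9 carry 13
  1×15+13 = 28 → write C carry 1
  remaining carry: 1

0x1C98E11E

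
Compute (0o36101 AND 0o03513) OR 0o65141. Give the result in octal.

0o36101 AND 0o03513 = 0o02101.
Then OR with 0o65141.

0o67141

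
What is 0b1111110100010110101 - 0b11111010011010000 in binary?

Subtract column by column in base 2:
  1-0 → 1
  0-0 → 0
  1-0 → 1
  0-0 → 0
  1-1 → 0
  1-0 → 1
  0-1 → 1 (borrow)
  1-1-1 → 1 (borrow)
  0-0-1 → 1 (borrow)
  0-0-1 → 1 (borrow)
  0-1-1 → 0 (borrow)
  1-0-1 → 0
  0-1 → 1 (borrow)
  1-1-1 → 1 (borrow)
  1-1-1 → 1 (borrow)
  1-1-1 → 1 (borrow)
  1-1-1 → 1 (borrow)
  1-0-1 → 0
  1-0 → 1

0b1011111001111100101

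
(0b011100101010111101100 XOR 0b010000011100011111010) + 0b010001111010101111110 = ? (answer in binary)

First 0b011100101010111101100 XOR 0b010000011100011111010 = 0b001100110110100010110.
Add column by column in base 2, right to left:
  0+0 = 0
  1+1 = 0 carry 1
  1+1+1 = 1 carry 1
  0+1+1 = 0 carry 1
  1+1+1 = 1 carry 1
  0+1+1 = 0 carry 1
  0+1+1 = 0 carry 1
  0+0+1 = 1
  1+1 = 0 carry 1
  0+0+1 = 1
  1+1 = 0 carry 1
  1+0+1 = 0 carry 1
  0+1+1 = 0 carry 1
  1+1+1 = 1 carry 1
  1+1+1 = 1 carry 1
  0+1+1 = 0 carry 1
  0+0+1 = 1
  1+0 = 1
  1+0 = 1
  0+1 = 1

0b11110110001010010100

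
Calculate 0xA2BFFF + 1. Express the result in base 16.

0xA2C000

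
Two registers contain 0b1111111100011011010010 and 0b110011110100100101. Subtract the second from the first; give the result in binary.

Subtract column by column in base 2:
  0-1 → 1 (borrow)
  1-0-1 → 0
  0-1 → 1 (borrow)
  0-0-1 → 1 (borrow)
  1-0-1 → 0
  0-1 → 1 (borrow)
  1-0-1 → 0
  1-0 → 1
  0-1 → 1 (borrow)
  1-0-1 → 0
  1-1 → 0
  0-1 → 1 (borrow)
  0-1-1 → 0 (borrow)
  0-1-1 → 0 (borrow)
  1-0-1 → 0
  1-0 → 1
  1-1 → 0
  1-1 → 0
  1-0 → 1
  1-0 → 1
  1-0 → 1
  1-0 → 1

0b1111001000100110101101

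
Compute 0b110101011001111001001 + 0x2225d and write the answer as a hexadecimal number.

0x1cd626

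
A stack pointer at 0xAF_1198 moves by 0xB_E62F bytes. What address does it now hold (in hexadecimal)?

0xBAF7C7

Add column by column in base 16, right to left:
  8+F = 7 carry 1
  9+2+1 = C
  1+6 = 7
  1+E = F
  F+B = A carry 1
  A+0+1 = B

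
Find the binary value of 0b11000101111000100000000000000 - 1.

0b11000101111000011111111111111

The trailing 14 digits are 0, so subtracting 1 borrows through: they become 1 and the next digit up decrements.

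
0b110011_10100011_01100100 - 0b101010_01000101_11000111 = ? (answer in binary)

Subtract column by column in base 2:
  0-1 → 1 (borrow)
  0-1-1 → 0 (borrow)
  1-1-1 → 1 (borrow)
  0-0-1 → 1 (borrow)
  0-0-1 → 1 (borrow)
  1-0-1 → 0
  1-1 → 0
  0-1 → 1 (borrow)
  1-1-1 → 1 (borrow)
  1-0-1 → 0
  0-1 → 1 (borrow)
  0-0-1 → 1 (borrow)
  0-0-1 → 1 (borrow)
  1-0-1 → 0
  0-1 → 1 (borrow)
  1-0-1 → 0
  1-0 → 1
  1-1 → 0
  0-0 → 0
  0-1 → 1 (borrow)
  1-0-1 → 0
  1-1 → 0

0b10010101110110011101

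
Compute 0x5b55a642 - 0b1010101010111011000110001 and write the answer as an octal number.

0o13200030021

0x5b55a642 = 0o13325323102 in octal.
0b1010101010111011000110001 = 0o125273061 in octal.
Subtract column by column in base 8:
  2-1 → 1
  0-6 → 2 (borrow)
  1-0-1 → 0
  3-3 → 0
  2-7 → 3 (borrow)
  3-2-1 → 0
  5-5 → 0
  2-2 → 0
  3-1 → 2
  3-0 → 3
  1-0 → 1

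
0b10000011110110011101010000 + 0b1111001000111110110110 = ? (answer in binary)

0b10010010111111011100000110

Add column by column in base 2, right to left:
  0+0 = 0
  0+1 = 1
  0+1 = 1
  0+0 = 0
  1+1 = 0 carry 1
  0+1+1 = 0 carry 1
  1+0+1 = 0 carry 1
  0+1+1 = 0 carry 1
  1+1+1 = 1 carry 1
  1+1+1 = 1 carry 1
  1+1+1 = 1 carry 1
  0+1+1 = 0 carry 1
  0+0+1 = 1
  1+0 = 1
  1+0 = 1
  0+1 = 1
  1+0 = 1
  1+0 = 1
  1+1 = 0 carry 1
  1+1+1 = 1 carry 1
  0+1+1 = 0 carry 1
  0+1+1 = 0 carry 1
  0+0+1 = 1
  0+0 = 0
  0+0 = 0
  1+0 = 1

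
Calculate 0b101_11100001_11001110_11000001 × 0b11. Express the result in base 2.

0b10001101001010110110001000011

Multiply each base-2 digit by 3, carrying:
  1×3 = 3 → write 1 carry 1
  0×3+1 = 1 → write 1
  0×3 = 0 → write 0
  0×3 = 0 → write 0
  0×3 = 0 → write 0
  0×3 = 0 → write 0
  1×3 = 3 → write 1 carry 1
  1×3+1 = 4 → write 0 carry 2
  0×3+2 = 2 → write 0 carry 1
  1×3+1 = 4 → write 0 carry 2
  1×3+2 = 5 → write 1 carry 2
  1×3+2 = 5 → write 1 carry 2
  0×3+2 = 2 → write 0 carry 1
  0×3+1 = 1 → write 1
  1×3 = 3 → write 1 carry 1
  1×3+1 = 4 → write 0 carry 2
  1×3+2 = 5 → write 1 carry 2
  0×3+2 = 2 → write 0 carry 1
  0×3+1 = 1 → write 1
  0×3 = 0 → write 0
  0×3 = 0 → write 0
  1×3 = 3 → write 1 carry 1
  1×3+1 = 4 → write 0 carry 2
  1×3+2 = 5 → write 1 carry 2
  1×3+2 = 5 → write 1 carry 2
  0×3+2 = 2 → write 0 carry 1
  1×3+1 = 4 → write 0 carry 2
  remaining carry: 10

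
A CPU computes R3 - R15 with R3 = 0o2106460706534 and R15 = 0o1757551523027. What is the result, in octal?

Subtract column by column in base 8:
  4-7 → 5 (borrow)
  3-2-1 → 0
  5-0 → 5
  6-3 → 3
  0-2 → 6 (borrow)
  7-5-1 → 1
  0-1 → 7 (borrow)
  6-5-1 → 0
  4-5 → 7 (borrow)
  6-7-1 → 6 (borrow)
  0-5-1 → 2 (borrow)
  1-7-1 → 1 (borrow)
  2-1-1 → 0

0o126707163505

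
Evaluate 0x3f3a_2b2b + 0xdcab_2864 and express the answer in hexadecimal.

0x11be5538f

Add column by column in base 16, right to left:
  b+4 = f
  2+6 = 8
  b+8 = 3 carry 1
  2+2+1 = 5
  a+b = 5 carry 1
  3+a+1 = e
  f+c = b carry 1
  3+d+1 = 1 carry 1
  final carry 1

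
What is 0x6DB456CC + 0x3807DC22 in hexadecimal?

0xA5BC32EE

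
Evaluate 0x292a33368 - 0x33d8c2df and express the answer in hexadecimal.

0x25eca7089

Subtract column by column in base 16:
  8-f → 9 (borrow)
  6-d-1 → 8 (borrow)
  3-2-1 → 0
  3-c → 7 (borrow)
  3-8-1 → a (borrow)
  a-d-1 → c (borrow)
  2-3-1 → e (borrow)
  9-3-1 → 5
  2-0 → 2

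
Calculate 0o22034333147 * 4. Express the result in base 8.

0o110161554634

Multiply each base-8 digit by 4, carrying:
  7×4 = 28 → write 4 carry 3
  4×4+3 = 19 → write 3 carry 2
  1×4+2 = 6 → write 6
  3×4 = 12 → write 4 carry 1
  3×4+1 = 13 → write 5 carry 1
  3×4+1 = 13 → write 5 carry 1
  4×4+1 = 17 → write 1 carry 2
  3×4+2 = 14 → write 6 carry 1
  0×4+1 = 1 → write 1
  2×4 = 8 → write 0 carry 1
  2×4+1 = 9 → write 1 carry 1
  remaining carry: 1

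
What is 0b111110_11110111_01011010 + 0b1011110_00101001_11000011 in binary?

0b100111010010000100011101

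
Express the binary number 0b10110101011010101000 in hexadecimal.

0xB56A8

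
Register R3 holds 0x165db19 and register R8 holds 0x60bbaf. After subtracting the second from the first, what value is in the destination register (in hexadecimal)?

Subtract column by column in base 16:
  9-f → a (borrow)
  1-a-1 → 6 (borrow)
  b-b-1 → f (borrow)
  d-b-1 → 1
  5-0 → 5
  6-6 → 0
  1-0 → 1

0x1051f6a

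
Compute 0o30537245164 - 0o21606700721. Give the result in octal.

Subtract column by column in base 8:
  4-1 → 3
  6-2 → 4
  1-7 → 2 (borrow)
  5-0-1 → 4
  4-0 → 4
  2-7 → 3 (borrow)
  7-6-1 → 0
  3-0 → 3
  5-6 → 7 (borrow)
  0-1-1 → 6 (borrow)
  3-2-1 → 0

0o6730344243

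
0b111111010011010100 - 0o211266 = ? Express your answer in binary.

0o211266 = 0b10001001010110110 in binary.
Subtract column by column in base 2:
  0-0 → 0
  0-1 → 1 (borrow)
  1-1-1 → 1 (borrow)
  0-0-1 → 1 (borrow)
  1-1-1 → 1 (borrow)
  0-1-1 → 0 (borrow)
  1-0-1 → 0
  1-1 → 0
  0-0 → 0
  0-1 → 1 (borrow)
  1-0-1 → 0
  0-0 → 0
  1-1 → 0
  1-0 → 1
  1-0 → 1
  1-0 → 1
  1-1 → 0
  1-0 → 1

0b101110001000011110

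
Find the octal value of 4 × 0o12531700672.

0o52547403350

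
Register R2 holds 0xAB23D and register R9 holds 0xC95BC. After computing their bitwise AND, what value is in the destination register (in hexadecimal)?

AND each hex digit independently (no carries):
  A&C=8, B&9=9, 2&5=0, 3&B=3, D&C=C

0x8903C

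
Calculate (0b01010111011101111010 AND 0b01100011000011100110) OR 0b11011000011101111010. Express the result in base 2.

0b11011011011101111010

0b01010111011101111010 AND 0b01100011000011100110 = 0b01000011000001100010.
Then OR with 0b11011000011101111010.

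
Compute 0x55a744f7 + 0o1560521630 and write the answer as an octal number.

0x55a744f7 = 0o12551642367 in octal.
Add column by column in base 8, right to left:
  7+0 = 7
  6+3 = 1 carry 1
  3+6+1 = 2 carry 1
  2+1+1 = 4
  4+2 = 6
  6+5 = 3 carry 1
  1+0+1 = 2
  5+6 = 3 carry 1
  5+5+1 = 3 carry 1
  2+1+1 = 4
  1+0 = 1

0o14332364217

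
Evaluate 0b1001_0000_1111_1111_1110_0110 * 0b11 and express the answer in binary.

Multiply each base-2 digit by 3, carrying:
  0×3 = 0 → write 0
  1×3 = 3 → write 1 carry 1
  1×3+1 = 4 → write 0 carry 2
  0×3+2 = 2 → write 0 carry 1
  0×3+1 = 1 → write 1
  1×3 = 3 → write 1 carry 1
  1×3+1 = 4 → write 0 carry 2
  1×3+2 = 5 → write 1 carry 2
  1×3+2 = 5 → write 1 carry 2
  1×3+2 = 5 → write 1 carry 2
  1×3+2 = 5 → write 1 carry 2
  1×3+2 = 5 → write 1 carry 2
  1×3+2 = 5 → write 1 carry 2
  1×3+2 = 5 → write 1 carry 2
  1×3+2 = 5 → write 1 carry 2
  1×3+2 = 5 → write 1 carry 2
  0×3+2 = 2 → write 0 carry 1
  0×3+1 = 1 → write 1
  0×3 = 0 → write 0
  0×3 = 0 → write 0
  1×3 = 3 → write 1 carry 1
  0×3+1 = 1 → write 1
  0×3 = 0 → write 0
  1×3 = 3 → write 1 carry 1
  remaining carry: 1

0b1101100101111111110110010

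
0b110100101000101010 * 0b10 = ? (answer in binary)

0b1101001010001010100

Multiply each base-2 digit by 2, carrying:
  0×2 = 0 → write 0
  1×2 = 2 → write 0 carry 1
  0×2+1 = 1 → write 1
  1×2 = 2 → write 0 carry 1
  0×2+1 = 1 → write 1
  1×2 = 2 → write 0 carry 1
  0×2+1 = 1 → write 1
  0×2 = 0 → write 0
  0×2 = 0 → write 0
  1×2 = 2 → write 0 carry 1
  0×2+1 = 1 → write 1
  1×2 = 2 → write 0 carry 1
  0×2+1 = 1 → write 1
  0×2 = 0 → write 0
  1×2 = 2 → write 0 carry 1
  0×2+1 = 1 → write 1
  1×2 = 2 → write 0 carry 1
  1×2+1 = 3 → write 1 carry 1
  remaining carry: 1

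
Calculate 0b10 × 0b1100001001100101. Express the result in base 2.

0b11000010011001010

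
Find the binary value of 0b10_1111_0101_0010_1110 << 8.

Left shift by 8: append 8 zero bits.

0b10111101010010111000000000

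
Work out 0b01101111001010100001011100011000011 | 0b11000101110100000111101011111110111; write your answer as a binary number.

0b11101111111110100111111111111110111

OR bit by bit (1 where either bit is 1):
  01101111001010100001011100011000011
| 11000101110100000111101011111110111
= 11101111111110100111111111111110111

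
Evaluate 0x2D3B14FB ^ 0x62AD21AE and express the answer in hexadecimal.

XOR each hex digit independently (no carries):
  2^6=4, D^2=F, 3^A=9, B^D=6, 1^2=3, 4^1=5, F^A=5, B^E=5

0x4F963555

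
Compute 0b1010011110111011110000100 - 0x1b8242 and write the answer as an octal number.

0o114772502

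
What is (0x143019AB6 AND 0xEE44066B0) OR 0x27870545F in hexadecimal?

0x2787056FF

0x143019AB6 AND 0xEE44066B0 = 0x0400002B0.
Then OR with 0x27870545F.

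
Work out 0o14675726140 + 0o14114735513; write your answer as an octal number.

Add column by column in base 8, right to left:
  0+3 = 3
  4+1 = 5
  1+5 = 6
  6+5 = 3 carry 1
  2+3+1 = 6
  7+7 = 6 carry 1
  5+4+1 = 2 carry 1
  7+1+1 = 1 carry 1
  6+1+1 = 0 carry 1
  4+4+1 = 1 carry 1
  1+1+1 = 3

0o31012663653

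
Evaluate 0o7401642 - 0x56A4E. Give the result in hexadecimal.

0x189954

0o7401642 = 0x1E03A2 in hexadecimal.
Subtract column by column in base 16:
  2-E → 4 (borrow)
  A-4-1 → 5
  3-A → 9 (borrow)
  0-6-1 → 9 (borrow)
  E-5-1 → 8
  1-0 → 1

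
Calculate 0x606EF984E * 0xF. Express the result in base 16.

0x5A6809EC92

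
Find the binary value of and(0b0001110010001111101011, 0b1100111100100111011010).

AND bit by bit (1 only where both bits are 1):
  0001110010001111101011
& 1100111100100111011010
= 0000110000000111001010

0b0000110000000111001010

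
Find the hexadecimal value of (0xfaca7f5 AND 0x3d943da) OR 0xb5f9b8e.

0xfaca7f5 AND 0x3d943da = 0x38803d0.
Then OR with 0xb5f9b8e.

0xbdf9bde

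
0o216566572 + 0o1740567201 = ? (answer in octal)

0o2157355773

Add column by column in base 8, right to left:
  2+1 = 3
  7+0 = 7
  5+2 = 7
  6+7 = 5 carry 1
  6+6+1 = 5 carry 1
  5+5+1 = 3 carry 1
  6+0+1 = 7
  1+4 = 5
  2+7 = 1 carry 1
  0+1+1 = 2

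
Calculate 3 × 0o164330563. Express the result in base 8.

0o535212131

Multiply each base-8 digit by 3, carrying:
  3×3 = 9 → write 1 carry 1
  6×3+1 = 19 → write 3 carry 2
  5×3+2 = 17 → write 1 carry 2
  0×3+2 = 2 → write 2
  3×3 = 9 → write 1 carry 1
  3×3+1 = 10 → write 2 carry 1
  4×3+1 = 13 → write 5 carry 1
  6×3+1 = 19 → write 3 carry 2
  1×3+2 = 5 → write 5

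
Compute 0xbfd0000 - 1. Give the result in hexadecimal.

0xbfcffff

The trailing 4 digits are 0, so subtracting 1 borrows through: they become F and the next digit up decrements.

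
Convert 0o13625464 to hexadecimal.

0x2F2B34

Each octal digit is 3 bits: 1=001 3=011 6=110 2=010 5=101 4=100 6=110 4=100.
Group the bits into nibbles: 0010 1111 0010 1011 0011 0100 → 2F2B34.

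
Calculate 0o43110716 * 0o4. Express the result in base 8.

Multiply each base-8 digit by 4, carrying:
  6×4 = 24 → write 0 carry 3
  1×4+3 = 7 → write 7
  7×4 = 28 → write 4 carry 3
  0×4+3 = 3 → write 3
  1×4 = 4 → write 4
  1×4 = 4 → write 4
  3×4 = 12 → write 4 carry 1
  4×4+1 = 17 → write 1 carry 2
  remaining carry: 2

0o214443470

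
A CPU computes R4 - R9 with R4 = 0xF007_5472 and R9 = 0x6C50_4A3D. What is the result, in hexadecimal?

Subtract column by column in base 16:
  2-D → 5 (borrow)
  7-3-1 → 3
  4-A → A (borrow)
  5-4-1 → 0
  7-0 → 7
  0-5 → B (borrow)
  0-C-1 → 3 (borrow)
  F-6-1 → 8

0x83B70A35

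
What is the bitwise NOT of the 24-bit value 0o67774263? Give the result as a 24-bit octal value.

0o10003514

Each oct digit d becomes 7−d:
  6→1, 7→0, 7→0, 7→0, 4→3, 2→5, 6→1, 3→4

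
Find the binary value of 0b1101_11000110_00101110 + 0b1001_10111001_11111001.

Add column by column in base 2, right to left:
  0+1 = 1
  1+0 = 1
  1+0 = 1
  1+1 = 0 carry 1
  0+1+1 = 0 carry 1
  1+1+1 = 1 carry 1
  0+1+1 = 0 carry 1
  0+1+1 = 0 carry 1
  0+1+1 = 0 carry 1
  1+0+1 = 0 carry 1
  1+0+1 = 0 carry 1
  0+1+1 = 0 carry 1
  0+1+1 = 0 carry 1
  0+1+1 = 0 carry 1
  1+0+1 = 0 carry 1
  1+1+1 = 1 carry 1
  1+1+1 = 1 carry 1
  0+0+1 = 1
  1+0 = 1
  1+1 = 0 carry 1
  final carry 1

0b101111000000000100111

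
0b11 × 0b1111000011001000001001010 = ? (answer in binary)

0b101101001001011000011011110

Multiply each base-2 digit by 3, carrying:
  0×3 = 0 → write 0
  1×3 = 3 → write 1 carry 1
  0×3+1 = 1 → write 1
  1×3 = 3 → write 1 carry 1
  0×3+1 = 1 → write 1
  0×3 = 0 → write 0
  1×3 = 3 → write 1 carry 1
  0×3+1 = 1 → write 1
  0×3 = 0 → write 0
  0×3 = 0 → write 0
  0×3 = 0 → write 0
  0×3 = 0 → write 0
  1×3 = 3 → write 1 carry 1
  0×3+1 = 1 → write 1
  0×3 = 0 → write 0
  1×3 = 3 → write 1 carry 1
  1×3+1 = 4 → write 0 carry 2
  0×3+2 = 2 → write 0 carry 1
  0×3+1 = 1 → write 1
  0×3 = 0 → write 0
  0×3 = 0 → write 0
  1×3 = 3 → write 1 carry 1
  1×3+1 = 4 → write 0 carry 2
  1×3+2 = 5 → write 1 carry 2
  1×3+2 = 5 → write 1 carry 2
  remaining carry: 10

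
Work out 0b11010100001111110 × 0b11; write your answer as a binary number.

0b1001111100101111010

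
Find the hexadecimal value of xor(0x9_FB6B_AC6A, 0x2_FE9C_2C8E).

0xB05F780E4

XOR each hex digit independently (no carries):
  9^2=B, F^F=0, B^E=5, 6^9=F, B^C=7, A^2=8, C^C=0, 6^8=E, A^E=4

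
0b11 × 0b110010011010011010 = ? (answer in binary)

0b10010111001111001110

Multiply each base-2 digit by 3, carrying:
  0×3 = 0 → write 0
  1×3 = 3 → write 1 carry 1
  0×3+1 = 1 → write 1
  1×3 = 3 → write 1 carry 1
  1×3+1 = 4 → write 0 carry 2
  0×3+2 = 2 → write 0 carry 1
  0×3+1 = 1 → write 1
  1×3 = 3 → write 1 carry 1
  0×3+1 = 1 → write 1
  1×3 = 3 → write 1 carry 1
  1×3+1 = 4 → write 0 carry 2
  0×3+2 = 2 → write 0 carry 1
  0×3+1 = 1 → write 1
  1×3 = 3 → write 1 carry 1
  0×3+1 = 1 → write 1
  0×3 = 0 → write 0
  1×3 = 3 → write 1 carry 1
  1×3+1 = 4 → write 0 carry 2
  remaining carry: 10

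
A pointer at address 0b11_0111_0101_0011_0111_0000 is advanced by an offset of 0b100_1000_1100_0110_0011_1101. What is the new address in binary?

Add column by column in base 2, right to left:
  0+1 = 1
  0+0 = 0
  0+1 = 1
  0+1 = 1
  1+1 = 0 carry 1
  1+1+1 = 1 carry 1
  1+0+1 = 0 carry 1
  0+0+1 = 1
  1+0 = 1
  1+1 = 0 carry 1
  0+1+1 = 0 carry 1
  0+0+1 = 1
  1+0 = 1
  0+0 = 0
  1+1 = 0 carry 1
  0+1+1 = 0 carry 1
  1+0+1 = 0 carry 1
  1+0+1 = 0 carry 1
  1+0+1 = 0 carry 1
  0+1+1 = 0 carry 1
  1+0+1 = 0 carry 1
  1+0+1 = 0 carry 1
  0+1+1 = 0 carry 1
  final carry 1

0b100000000001100110101101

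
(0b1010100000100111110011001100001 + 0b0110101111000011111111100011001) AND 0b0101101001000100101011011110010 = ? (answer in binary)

Add column by column in base 2, right to left:
  1+1 = 0 carry 1
  0+0+1 = 1
  0+0 = 0
  0+1 = 1
  0+1 = 1
  1+0 = 1
  1+0 = 1
  0+0 = 0
  0+1 = 1
  1+1 = 0 carry 1
  1+1+1 = 1 carry 1
  0+1+1 = 0 carry 1
  0+1+1 = 0 carry 1
  1+1+1 = 1 carry 1
  1+1+1 = 1 carry 1
  1+1+1 = 1 carry 1
  1+1+1 = 1 carry 1
  1+0+1 = 0 carry 1
  0+0+1 = 1
  0+0 = 0
  1+0 = 1
  0+1 = 1
  0+1 = 1
  0+1 = 1
  0+1 = 1
  0+0 = 0
  1+1 = 0 carry 1
  0+0+1 = 1
  1+1 = 0 carry 1
  0+1+1 = 0 carry 1
  1+0+1 = 0 carry 1
  final carry 1
Sum = 0b10001001111101011110010101111010; now AND with 0b0101101001000100101011011110010:
  10001001111101011110010101111010
& 00101101001000100101011011110010
= 00001001001000000100010001110010

0b1001001000000100010001110010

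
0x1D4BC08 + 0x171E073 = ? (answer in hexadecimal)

0x3469C7B

Add column by column in base 16, right to left:
  8+3 = B
  0+7 = 7
  C+0 = C
  B+E = 9 carry 1
  4+1+1 = 6
  D+7 = 4 carry 1
  1+1+1 = 3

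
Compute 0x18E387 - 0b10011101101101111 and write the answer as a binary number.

0b101111010100000011000

0x18E387 = 0b110001110001110000111 in binary.
Subtract column by column in base 2:
  1-1 → 0
  1-1 → 0
  1-1 → 0
  0-1 → 1 (borrow)
  0-0-1 → 1 (borrow)
  0-1-1 → 0 (borrow)
  0-1-1 → 0 (borrow)
  1-0-1 → 0
  1-1 → 0
  1-1 → 0
  0-0 → 0
  0-1 → 1 (borrow)
  0-1-1 → 0 (borrow)
  1-1-1 → 1 (borrow)
  1-0-1 → 0
  1-0 → 1
  0-1 → 1 (borrow)
  0-0-1 → 1 (borrow)
  0-0-1 → 1 (borrow)
  1-0-1 → 0
  1-0 → 1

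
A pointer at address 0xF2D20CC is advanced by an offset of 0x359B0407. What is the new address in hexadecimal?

Add column by column in base 16, right to left:
  C+7 = 3 carry 1
  C+0+1 = D
  0+4 = 4
  2+0 = 2
  D+B = 8 carry 1
  2+9+1 = C
  F+5 = 4 carry 1
  0+3+1 = 4

0x44C824D3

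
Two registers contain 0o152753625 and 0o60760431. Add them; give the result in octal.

Add column by column in base 8, right to left:
  5+1 = 6
  2+3 = 5
  6+4 = 2 carry 1
  3+0+1 = 4
  5+6 = 3 carry 1
  7+7+1 = 7 carry 1
  2+0+1 = 3
  5+6 = 3 carry 1
  1+0+1 = 2

0o233734256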